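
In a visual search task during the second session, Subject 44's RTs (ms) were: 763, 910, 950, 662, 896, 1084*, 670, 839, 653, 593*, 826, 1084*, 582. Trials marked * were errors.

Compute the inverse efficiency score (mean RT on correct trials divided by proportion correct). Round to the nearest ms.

Correct trials (n=10): 763, 910, 950, 662, 896, 670, 839, 653, 826, 582
Mean correct RT = 7751/10 = 775.1000 ms
Proportion correct = 10/13
IES = 775.1000 / (10/13) = 1007.630 ms

1008 ms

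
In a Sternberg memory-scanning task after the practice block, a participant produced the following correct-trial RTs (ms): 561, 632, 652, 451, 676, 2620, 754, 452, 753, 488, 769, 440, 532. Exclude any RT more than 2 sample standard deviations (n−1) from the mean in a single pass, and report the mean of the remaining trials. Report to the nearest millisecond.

n = 13, ΣRT = 9780, M = 752.308
Σ(x−M)² = 3952414.77; s = √(3952414.77/12) = 573.906
Cutoffs: 752.308 ± 2·573.906 → [-395.5, 1900.1]
Outside: 2620 → excluded.
Retained (n=12): Σ = 7160, mean = 7160/12 = 596.667

597 ms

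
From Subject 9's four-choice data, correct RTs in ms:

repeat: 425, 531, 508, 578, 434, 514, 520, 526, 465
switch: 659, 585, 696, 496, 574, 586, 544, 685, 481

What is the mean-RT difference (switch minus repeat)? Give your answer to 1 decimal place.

M(repeat) = 4501/9 = 500.111
M(switch) = 5306/9 = 589.556
Difference = 589.556 − 500.111 = 89.444 ms

89.4 ms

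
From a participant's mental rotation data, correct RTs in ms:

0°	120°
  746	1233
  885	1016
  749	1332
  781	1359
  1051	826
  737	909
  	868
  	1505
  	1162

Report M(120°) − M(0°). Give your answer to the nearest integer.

310 ms

M(0°) = 4949/6 = 824.833
M(120°) = 10210/9 = 1134.444
Difference = 1134.444 − 824.833 = 309.611 ms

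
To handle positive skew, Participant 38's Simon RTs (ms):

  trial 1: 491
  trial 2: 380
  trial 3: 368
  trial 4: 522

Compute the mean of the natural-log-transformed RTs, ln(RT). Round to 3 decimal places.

ln(RT): 6.1964, 5.9402, 5.9081, 6.2577
Σ ln(RT) = 24.3024
Mean = 24.3024/4 = 6.07559

6.076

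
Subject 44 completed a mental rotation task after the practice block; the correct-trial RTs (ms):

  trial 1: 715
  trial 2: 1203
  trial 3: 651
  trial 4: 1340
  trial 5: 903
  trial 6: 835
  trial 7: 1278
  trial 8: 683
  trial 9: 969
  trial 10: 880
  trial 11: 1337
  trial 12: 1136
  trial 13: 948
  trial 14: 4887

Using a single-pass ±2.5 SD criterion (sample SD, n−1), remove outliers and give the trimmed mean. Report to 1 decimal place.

990.6 ms

n = 14, ΣRT = 17765, M = 1268.929
Σ(x−M)² = 14820624.93; s = √(14820624.93/13) = 1067.730
Cutoffs: 1268.929 ± 2.5·1067.730 → [-1400.4, 3938.3]
Outside: 4887 → excluded.
Retained (n=13): Σ = 12878, mean = 12878/13 = 990.615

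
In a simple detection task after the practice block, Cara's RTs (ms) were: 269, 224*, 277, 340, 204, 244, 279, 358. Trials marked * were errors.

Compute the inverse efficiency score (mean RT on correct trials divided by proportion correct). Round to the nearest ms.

322 ms

Correct trials (n=7): 269, 277, 340, 204, 244, 279, 358
Mean correct RT = 1971/7 = 281.5714 ms
Proportion correct = 7/8
IES = 281.5714 / (7/8) = 321.796 ms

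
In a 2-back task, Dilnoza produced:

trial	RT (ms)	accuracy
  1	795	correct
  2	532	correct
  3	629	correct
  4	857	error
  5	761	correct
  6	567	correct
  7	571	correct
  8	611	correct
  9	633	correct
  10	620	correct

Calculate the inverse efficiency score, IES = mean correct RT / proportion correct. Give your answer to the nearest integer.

Correct trials (n=9): 795, 532, 629, 761, 567, 571, 611, 633, 620
Mean correct RT = 5719/9 = 635.4444 ms
Proportion correct = 9/10
IES = 635.4444 / (9/10) = 706.049 ms

706 ms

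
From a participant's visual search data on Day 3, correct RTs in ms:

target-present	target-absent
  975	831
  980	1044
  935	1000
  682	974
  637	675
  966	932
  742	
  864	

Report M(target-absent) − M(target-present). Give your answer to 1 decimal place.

61.7 ms

M(target-present) = 6781/8 = 847.625
M(target-absent) = 5456/6 = 909.333
Difference = 909.333 − 847.625 = 61.708 ms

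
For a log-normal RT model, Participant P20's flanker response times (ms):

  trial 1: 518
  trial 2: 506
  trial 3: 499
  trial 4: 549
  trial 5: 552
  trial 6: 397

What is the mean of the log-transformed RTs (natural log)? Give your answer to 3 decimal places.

ln(RT): 6.2500, 6.2265, 6.2126, 6.3081, 6.3135, 5.9839
Σ ln(RT) = 37.2947
Mean = 37.2947/6 = 6.21578

6.216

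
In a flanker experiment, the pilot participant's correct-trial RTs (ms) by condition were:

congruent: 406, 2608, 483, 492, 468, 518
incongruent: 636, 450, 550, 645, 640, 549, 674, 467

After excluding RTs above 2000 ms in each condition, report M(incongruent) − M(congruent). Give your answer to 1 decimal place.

congruent: exclude 2608
M(congruent) = 2367/5 = 473.400
M(incongruent) = 4611/8 = 576.375
Difference = 576.375 − 473.400 = 102.975 ms

103.0 ms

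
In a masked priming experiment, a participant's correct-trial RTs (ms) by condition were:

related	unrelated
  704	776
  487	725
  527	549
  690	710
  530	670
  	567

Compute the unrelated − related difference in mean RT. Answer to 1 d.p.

M(related) = 2938/5 = 587.600
M(unrelated) = 3997/6 = 666.167
Difference = 666.167 − 587.600 = 78.567 ms

78.6 ms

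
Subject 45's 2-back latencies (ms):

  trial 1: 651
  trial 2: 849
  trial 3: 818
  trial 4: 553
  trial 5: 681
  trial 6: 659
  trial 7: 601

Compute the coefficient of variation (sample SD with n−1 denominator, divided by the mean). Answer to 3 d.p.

n = 7, Σ = 4812, M = 687.4286
Σ(x−M)² = 70871.714; s = √(70871.714/6) = 108.6828
CV = 108.6828 / 687.4286 = 0.15810

0.158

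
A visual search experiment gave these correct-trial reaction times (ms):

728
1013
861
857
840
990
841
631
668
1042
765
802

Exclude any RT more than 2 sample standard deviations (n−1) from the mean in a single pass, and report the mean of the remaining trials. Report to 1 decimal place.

n = 12, ΣRT = 10038, M = 836.500
Σ(x−M)² = 186695.00; s = √(186695.00/11) = 130.278
Cutoffs: 836.500 ± 2·130.278 → [575.9, 1097.1]
No RTs fall outside the cutoffs; all 12 retained. Mean = 10038/12 = 836.500

836.5 ms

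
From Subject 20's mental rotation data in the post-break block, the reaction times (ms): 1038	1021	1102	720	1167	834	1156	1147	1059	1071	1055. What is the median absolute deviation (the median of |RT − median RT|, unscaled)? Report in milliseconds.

43 ms

Sorted: 720, 834, 1021, 1038, 1055, 1059, 1071, 1102, 1147, 1156, 1167 → median = 1059
|x − 1059|: 21, 38, 43, 339, 108, 225, 97, 88, 0, 12, 4
Sorted deviations: 0, 4, 12, 21, 38, 43, 88, 97, 108, 225, 339 → MAD = 43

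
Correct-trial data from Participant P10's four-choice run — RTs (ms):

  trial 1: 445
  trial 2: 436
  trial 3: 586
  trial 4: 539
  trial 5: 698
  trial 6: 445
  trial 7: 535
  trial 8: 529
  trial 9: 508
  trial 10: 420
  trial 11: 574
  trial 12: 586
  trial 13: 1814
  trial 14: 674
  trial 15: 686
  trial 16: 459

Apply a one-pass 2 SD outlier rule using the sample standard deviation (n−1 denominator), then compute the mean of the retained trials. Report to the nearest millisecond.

541 ms

n = 16, ΣRT = 9934, M = 620.875
Σ(x−M)² = 1639045.75; s = √(1639045.75/15) = 330.560
Cutoffs: 620.875 ± 2·330.560 → [-40.2, 1282.0]
Outside: 1814 → excluded.
Retained (n=15): Σ = 8120, mean = 8120/15 = 541.333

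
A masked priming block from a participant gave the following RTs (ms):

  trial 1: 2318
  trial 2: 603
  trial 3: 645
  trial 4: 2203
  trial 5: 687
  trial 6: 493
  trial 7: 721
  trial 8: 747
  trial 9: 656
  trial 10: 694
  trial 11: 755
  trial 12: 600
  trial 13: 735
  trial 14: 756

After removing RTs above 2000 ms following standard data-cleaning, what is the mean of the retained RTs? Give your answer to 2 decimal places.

674.33 ms

Excluded: 2203, 2318
Retained (n=12): Σ = 8092
Mean = 8092/12 = 674.3333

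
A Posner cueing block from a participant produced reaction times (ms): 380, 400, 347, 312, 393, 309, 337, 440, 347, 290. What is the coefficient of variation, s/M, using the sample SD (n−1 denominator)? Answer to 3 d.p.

n = 10, Σ = 3555, M = 355.5000
Σ(x−M)² = 19958.500; s = √(19958.500/9) = 47.0915
CV = 47.0915 / 355.5000 = 0.13247

0.132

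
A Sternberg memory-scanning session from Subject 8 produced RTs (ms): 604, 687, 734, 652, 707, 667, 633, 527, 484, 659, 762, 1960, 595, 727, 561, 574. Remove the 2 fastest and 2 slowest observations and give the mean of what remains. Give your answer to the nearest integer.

Sorted: 484, 527, 561, 574, 595, 604, 633, 652, 659, 667, 687, 707, 727, 734, 762, 1960
Drop lowest 2 (484, 527) and highest 2 (762, 1960)
Remaining (n=12): Σ = 7800, mean = 7800/12 = 650.000

650 ms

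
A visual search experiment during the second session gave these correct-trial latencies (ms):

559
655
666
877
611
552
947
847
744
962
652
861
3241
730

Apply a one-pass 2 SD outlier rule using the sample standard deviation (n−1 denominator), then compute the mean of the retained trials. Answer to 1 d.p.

n = 14, ΣRT = 12904, M = 921.714
Σ(x−M)² = 6035018.86; s = √(6035018.86/13) = 681.346
Cutoffs: 921.714 ± 2·681.346 → [-441.0, 2284.4]
Outside: 3241 → excluded.
Retained (n=13): Σ = 9663, mean = 9663/13 = 743.308

743.3 ms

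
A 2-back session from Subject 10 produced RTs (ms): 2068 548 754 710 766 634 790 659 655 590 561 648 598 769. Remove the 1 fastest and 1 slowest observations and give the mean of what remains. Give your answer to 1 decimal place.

Sorted: 548, 561, 590, 598, 634, 648, 655, 659, 710, 754, 766, 769, 790, 2068
Drop lowest 1 (548) and highest 1 (2068)
Remaining (n=12): Σ = 8134, mean = 8134/12 = 677.833

677.8 ms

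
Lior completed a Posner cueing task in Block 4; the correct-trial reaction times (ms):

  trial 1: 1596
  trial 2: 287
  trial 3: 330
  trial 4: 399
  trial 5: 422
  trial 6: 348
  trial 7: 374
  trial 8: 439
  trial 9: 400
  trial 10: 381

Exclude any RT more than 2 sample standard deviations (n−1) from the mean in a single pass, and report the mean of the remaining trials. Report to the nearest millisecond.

n = 10, ΣRT = 4976, M = 497.600
Σ(x−M)² = 1358574.40; s = √(1358574.40/9) = 388.526
Cutoffs: 497.600 ± 2·388.526 → [-279.5, 1274.7]
Outside: 1596 → excluded.
Retained (n=9): Σ = 3380, mean = 3380/9 = 375.556

376 ms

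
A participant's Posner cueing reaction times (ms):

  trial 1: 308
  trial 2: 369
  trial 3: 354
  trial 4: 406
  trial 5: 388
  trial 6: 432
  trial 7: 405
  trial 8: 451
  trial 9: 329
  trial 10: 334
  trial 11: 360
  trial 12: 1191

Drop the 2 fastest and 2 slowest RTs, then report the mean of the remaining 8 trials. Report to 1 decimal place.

381.0 ms

Sorted: 308, 329, 334, 354, 360, 369, 388, 405, 406, 432, 451, 1191
Drop lowest 2 (308, 329) and highest 2 (451, 1191)
Remaining (n=8): Σ = 3048, mean = 3048/8 = 381.000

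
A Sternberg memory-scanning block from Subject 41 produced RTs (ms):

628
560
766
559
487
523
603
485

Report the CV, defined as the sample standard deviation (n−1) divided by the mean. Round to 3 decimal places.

0.159

n = 8, Σ = 4611, M = 576.3750
Σ(x−M)² = 59087.875; s = √(59087.875/7) = 91.8756
CV = 91.8756 / 576.3750 = 0.15940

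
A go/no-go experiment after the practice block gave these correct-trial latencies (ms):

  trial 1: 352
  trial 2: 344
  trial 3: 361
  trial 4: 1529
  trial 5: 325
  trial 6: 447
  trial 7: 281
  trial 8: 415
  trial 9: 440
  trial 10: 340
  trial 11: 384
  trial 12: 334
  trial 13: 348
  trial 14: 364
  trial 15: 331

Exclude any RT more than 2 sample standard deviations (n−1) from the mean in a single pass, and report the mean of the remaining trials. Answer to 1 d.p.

n = 15, ΣRT = 6595, M = 439.667
Σ(x−M)² = 1298793.33; s = √(1298793.33/14) = 304.583
Cutoffs: 439.667 ± 2·304.583 → [-169.5, 1048.8]
Outside: 1529 → excluded.
Retained (n=14): Σ = 5066, mean = 5066/14 = 361.857

361.9 ms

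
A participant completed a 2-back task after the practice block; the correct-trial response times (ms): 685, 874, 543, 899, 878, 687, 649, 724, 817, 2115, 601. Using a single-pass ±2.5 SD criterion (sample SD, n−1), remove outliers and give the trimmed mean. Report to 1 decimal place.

n = 11, ΣRT = 9472, M = 861.091
Σ(x−M)² = 1870042.91; s = √(1870042.91/10) = 432.440
Cutoffs: 861.091 ± 2.5·432.440 → [-220.0, 1942.2]
Outside: 2115 → excluded.
Retained (n=10): Σ = 7357, mean = 7357/10 = 735.700

735.7 ms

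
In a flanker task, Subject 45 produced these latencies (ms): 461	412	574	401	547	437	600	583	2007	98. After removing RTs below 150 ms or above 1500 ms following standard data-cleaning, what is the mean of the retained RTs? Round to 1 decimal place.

501.9 ms

Excluded: 98, 2007
Retained (n=8): Σ = 4015
Mean = 4015/8 = 501.8750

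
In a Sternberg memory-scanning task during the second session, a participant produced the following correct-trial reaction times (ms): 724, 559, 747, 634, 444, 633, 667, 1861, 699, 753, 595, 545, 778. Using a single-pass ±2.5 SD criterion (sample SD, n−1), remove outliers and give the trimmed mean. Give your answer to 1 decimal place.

n = 13, ΣRT = 9639, M = 741.462
Σ(x−M)² = 1467653.23; s = √(1467653.23/12) = 349.721
Cutoffs: 741.462 ± 2.5·349.721 → [-132.8, 1615.8]
Outside: 1861 → excluded.
Retained (n=12): Σ = 7778, mean = 7778/12 = 648.167

648.2 ms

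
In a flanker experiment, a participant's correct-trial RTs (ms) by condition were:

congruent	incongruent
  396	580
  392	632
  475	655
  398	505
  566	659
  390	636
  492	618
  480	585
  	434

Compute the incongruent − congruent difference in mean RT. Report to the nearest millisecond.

141 ms

M(congruent) = 3589/8 = 448.625
M(incongruent) = 5304/9 = 589.333
Difference = 589.333 − 448.625 = 140.708 ms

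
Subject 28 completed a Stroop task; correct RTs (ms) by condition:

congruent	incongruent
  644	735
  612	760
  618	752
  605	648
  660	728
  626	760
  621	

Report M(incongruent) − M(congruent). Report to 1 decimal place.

103.9 ms

M(congruent) = 4386/7 = 626.571
M(incongruent) = 4383/6 = 730.500
Difference = 730.500 − 626.571 = 103.929 ms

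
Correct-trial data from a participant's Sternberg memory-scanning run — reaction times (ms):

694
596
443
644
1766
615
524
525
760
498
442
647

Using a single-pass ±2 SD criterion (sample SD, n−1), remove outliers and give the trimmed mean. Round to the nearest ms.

n = 12, ΣRT = 8154, M = 679.500
Σ(x−M)² = 1393953.00; s = √(1393953.00/11) = 355.982
Cutoffs: 679.500 ± 2·355.982 → [-32.5, 1391.5]
Outside: 1766 → excluded.
Retained (n=11): Σ = 6388, mean = 6388/11 = 580.727

581 ms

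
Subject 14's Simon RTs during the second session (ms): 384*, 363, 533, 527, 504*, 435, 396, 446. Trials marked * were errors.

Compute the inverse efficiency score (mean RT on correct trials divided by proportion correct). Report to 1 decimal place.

Correct trials (n=6): 363, 533, 527, 435, 396, 446
Mean correct RT = 2700/6 = 450.0000 ms
Proportion correct = 6/8
IES = 450.0000 / (6/8) = 600.000 ms

600.0 ms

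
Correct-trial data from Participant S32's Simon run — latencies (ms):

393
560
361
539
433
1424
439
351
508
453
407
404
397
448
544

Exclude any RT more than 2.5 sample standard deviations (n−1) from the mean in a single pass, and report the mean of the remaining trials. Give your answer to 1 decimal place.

445.5 ms

n = 15, ΣRT = 7661, M = 510.733
Σ(x−M)² = 953736.93; s = √(953736.93/14) = 261.006
Cutoffs: 510.733 ± 2.5·261.006 → [-141.8, 1163.2]
Outside: 1424 → excluded.
Retained (n=14): Σ = 6237, mean = 6237/14 = 445.500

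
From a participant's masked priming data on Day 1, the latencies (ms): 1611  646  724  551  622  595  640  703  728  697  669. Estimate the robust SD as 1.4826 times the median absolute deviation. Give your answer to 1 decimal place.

69.7 ms

Sorted: 551, 595, 622, 640, 646, 669, 697, 703, 724, 728, 1611 → median = 669
|x − 669| sorted: 0, 23, 28, 29, 34, 47, 55, 59, 74, 118, 942 → MAD = 47
Robust SD ≈ 1.4826 × 47 = 69.682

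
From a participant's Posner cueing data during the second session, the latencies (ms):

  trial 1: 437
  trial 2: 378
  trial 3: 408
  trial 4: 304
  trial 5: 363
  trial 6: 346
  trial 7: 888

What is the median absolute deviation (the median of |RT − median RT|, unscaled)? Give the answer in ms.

32 ms

Sorted: 304, 346, 363, 378, 408, 437, 888 → median = 378
|x − 378|: 59, 0, 30, 74, 15, 32, 510
Sorted deviations: 0, 15, 30, 32, 59, 74, 510 → MAD = 32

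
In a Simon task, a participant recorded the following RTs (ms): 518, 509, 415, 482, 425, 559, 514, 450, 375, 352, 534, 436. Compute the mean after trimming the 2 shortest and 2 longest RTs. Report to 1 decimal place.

Sorted: 352, 375, 415, 425, 436, 450, 482, 509, 514, 518, 534, 559
Drop lowest 2 (352, 375) and highest 2 (534, 559)
Remaining (n=8): Σ = 3749, mean = 3749/8 = 468.625

468.6 ms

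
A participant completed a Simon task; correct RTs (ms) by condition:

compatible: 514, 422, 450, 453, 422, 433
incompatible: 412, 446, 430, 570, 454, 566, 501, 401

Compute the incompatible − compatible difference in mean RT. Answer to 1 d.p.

M(compatible) = 2694/6 = 449.000
M(incompatible) = 3780/8 = 472.500
Difference = 472.500 − 449.000 = 23.500 ms

23.5 ms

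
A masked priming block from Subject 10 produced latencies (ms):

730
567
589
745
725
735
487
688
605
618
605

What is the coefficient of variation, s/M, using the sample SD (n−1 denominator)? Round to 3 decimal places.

0.131

n = 11, Σ = 7094, M = 644.9091
Σ(x−M)² = 71686.909; s = √(71686.909/10) = 84.6681
CV = 84.6681 / 644.9091 = 0.13129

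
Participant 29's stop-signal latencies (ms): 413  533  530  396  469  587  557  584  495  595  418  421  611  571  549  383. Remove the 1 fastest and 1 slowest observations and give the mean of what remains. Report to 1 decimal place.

508.4 ms

Sorted: 383, 396, 413, 418, 421, 469, 495, 530, 533, 549, 557, 571, 584, 587, 595, 611
Drop lowest 1 (383) and highest 1 (611)
Remaining (n=14): Σ = 7118, mean = 7118/14 = 508.429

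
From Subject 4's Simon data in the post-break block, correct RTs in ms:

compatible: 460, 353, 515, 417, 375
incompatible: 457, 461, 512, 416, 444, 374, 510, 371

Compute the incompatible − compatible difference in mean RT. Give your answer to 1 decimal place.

19.1 ms

M(compatible) = 2120/5 = 424.000
M(incompatible) = 3545/8 = 443.125
Difference = 443.125 − 424.000 = 19.125 ms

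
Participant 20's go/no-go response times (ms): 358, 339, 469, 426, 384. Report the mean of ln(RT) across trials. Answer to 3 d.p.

ln(RT): 5.8805, 5.8260, 6.1506, 6.0544, 5.9506
Σ ln(RT) = 29.8622
Mean = 29.8622/5 = 5.97244

5.972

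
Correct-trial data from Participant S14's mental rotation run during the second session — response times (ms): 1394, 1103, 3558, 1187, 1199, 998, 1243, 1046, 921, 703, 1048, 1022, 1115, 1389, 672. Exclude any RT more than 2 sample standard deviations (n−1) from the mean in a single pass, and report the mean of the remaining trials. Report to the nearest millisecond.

n = 15, ΣRT = 18598, M = 1239.867
Σ(x−M)² = 6351275.73; s = √(6351275.73/14) = 673.545
Cutoffs: 1239.867 ± 2·673.545 → [-107.2, 2587.0]
Outside: 3558 → excluded.
Retained (n=14): Σ = 15040, mean = 15040/14 = 1074.286

1074 ms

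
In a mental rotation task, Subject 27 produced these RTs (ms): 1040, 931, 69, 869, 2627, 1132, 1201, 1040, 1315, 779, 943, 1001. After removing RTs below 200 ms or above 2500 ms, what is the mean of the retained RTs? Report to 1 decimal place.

1025.1 ms

Excluded: 69, 2627
Retained (n=10): Σ = 10251
Mean = 10251/10 = 1025.1000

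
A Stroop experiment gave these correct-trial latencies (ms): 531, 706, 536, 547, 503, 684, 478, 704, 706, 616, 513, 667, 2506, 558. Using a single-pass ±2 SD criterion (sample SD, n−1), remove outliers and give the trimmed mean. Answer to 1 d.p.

n = 14, ΣRT = 10255, M = 732.500
Σ(x−M)² = 3477429.50; s = √(3477429.50/13) = 517.199
Cutoffs: 732.500 ± 2·517.199 → [-301.9, 1766.9]
Outside: 2506 → excluded.
Retained (n=13): Σ = 7749, mean = 7749/13 = 596.077

596.1 ms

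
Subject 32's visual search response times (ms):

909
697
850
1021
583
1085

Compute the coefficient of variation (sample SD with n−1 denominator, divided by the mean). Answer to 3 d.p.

n = 6, Σ = 5145, M = 857.5000
Σ(x−M)² = 182307.500; s = √(182307.500/5) = 190.9489
CV = 190.9489 / 857.5000 = 0.22268

0.223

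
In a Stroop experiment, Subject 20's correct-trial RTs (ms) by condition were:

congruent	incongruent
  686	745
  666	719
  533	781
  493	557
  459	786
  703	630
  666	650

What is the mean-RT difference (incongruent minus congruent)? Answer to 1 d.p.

94.6 ms

M(congruent) = 4206/7 = 600.857
M(incongruent) = 4868/7 = 695.429
Difference = 695.429 − 600.857 = 94.571 ms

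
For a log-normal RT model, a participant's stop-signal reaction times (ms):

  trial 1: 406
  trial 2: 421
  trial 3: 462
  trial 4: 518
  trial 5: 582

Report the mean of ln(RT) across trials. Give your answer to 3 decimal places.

6.160

ln(RT): 6.0064, 6.0426, 6.1356, 6.2500, 6.3665
Σ ln(RT) = 30.8010
Mean = 30.8010/5 = 6.16020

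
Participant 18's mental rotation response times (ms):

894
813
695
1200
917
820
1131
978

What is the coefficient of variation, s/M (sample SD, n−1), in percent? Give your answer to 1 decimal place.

18.1%

n = 8, Σ = 7448, M = 931.0000
Σ(x−M)² = 198076.000; s = √(198076.000/7) = 168.2158
CV = 168.2158 / 931.0000 = 0.18068 = 18.068%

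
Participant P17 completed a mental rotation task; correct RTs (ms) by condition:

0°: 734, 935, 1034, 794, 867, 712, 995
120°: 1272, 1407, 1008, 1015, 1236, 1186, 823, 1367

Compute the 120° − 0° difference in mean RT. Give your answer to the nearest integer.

M(0°) = 6071/7 = 867.286
M(120°) = 9314/8 = 1164.250
Difference = 1164.250 − 867.286 = 296.964 ms

297 ms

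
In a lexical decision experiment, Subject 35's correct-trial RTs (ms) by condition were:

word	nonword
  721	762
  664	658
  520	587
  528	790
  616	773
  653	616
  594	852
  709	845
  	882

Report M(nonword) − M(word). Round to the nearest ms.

126 ms

M(word) = 5005/8 = 625.625
M(nonword) = 6765/9 = 751.667
Difference = 751.667 − 625.625 = 126.042 ms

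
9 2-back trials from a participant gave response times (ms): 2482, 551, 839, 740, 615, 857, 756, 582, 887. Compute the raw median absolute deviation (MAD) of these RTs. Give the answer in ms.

Sorted: 551, 582, 615, 740, 756, 839, 857, 887, 2482 → median = 756
|x − 756|: 1726, 205, 83, 16, 141, 101, 0, 174, 131
Sorted deviations: 0, 16, 83, 101, 131, 141, 174, 205, 1726 → MAD = 131

131 ms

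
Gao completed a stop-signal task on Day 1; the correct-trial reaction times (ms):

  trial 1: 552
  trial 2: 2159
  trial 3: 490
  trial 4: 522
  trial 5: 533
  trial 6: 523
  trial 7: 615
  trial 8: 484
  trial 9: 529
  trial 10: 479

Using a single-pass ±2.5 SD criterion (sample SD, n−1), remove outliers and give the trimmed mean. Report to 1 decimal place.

n = 10, ΣRT = 6886, M = 688.600
Σ(x−M)² = 2416250.40; s = √(2416250.40/9) = 518.143
Cutoffs: 688.600 ± 2.5·518.143 → [-606.8, 1984.0]
Outside: 2159 → excluded.
Retained (n=9): Σ = 4727, mean = 4727/9 = 525.222

525.2 ms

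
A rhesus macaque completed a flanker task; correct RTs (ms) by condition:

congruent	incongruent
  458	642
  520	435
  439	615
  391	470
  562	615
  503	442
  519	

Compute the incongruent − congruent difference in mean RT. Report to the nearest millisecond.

M(congruent) = 3392/7 = 484.571
M(incongruent) = 3219/6 = 536.500
Difference = 536.500 − 484.571 = 51.929 ms

52 ms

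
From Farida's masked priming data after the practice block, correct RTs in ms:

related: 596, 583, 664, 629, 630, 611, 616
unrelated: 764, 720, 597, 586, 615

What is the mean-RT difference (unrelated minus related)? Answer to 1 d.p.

38.0 ms

M(related) = 4329/7 = 618.429
M(unrelated) = 3282/5 = 656.400
Difference = 656.400 − 618.429 = 37.971 ms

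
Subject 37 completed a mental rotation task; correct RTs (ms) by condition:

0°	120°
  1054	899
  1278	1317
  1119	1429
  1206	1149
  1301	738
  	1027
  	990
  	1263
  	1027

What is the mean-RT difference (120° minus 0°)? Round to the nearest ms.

-98 ms

M(0°) = 5958/5 = 1191.600
M(120°) = 9839/9 = 1093.222
Difference = 1093.222 − 1191.600 = -98.378 ms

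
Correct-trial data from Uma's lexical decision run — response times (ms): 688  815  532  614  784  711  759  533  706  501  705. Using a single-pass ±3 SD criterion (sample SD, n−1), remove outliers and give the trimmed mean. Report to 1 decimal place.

n = 11, ΣRT = 7348, M = 668.000
Σ(x−M)² = 115934.00; s = √(115934.00/10) = 107.673
Cutoffs: 668.000 ± 3·107.673 → [345.0, 991.0]
No RTs fall outside the cutoffs; all 11 retained. Mean = 7348/11 = 668.000

668.0 ms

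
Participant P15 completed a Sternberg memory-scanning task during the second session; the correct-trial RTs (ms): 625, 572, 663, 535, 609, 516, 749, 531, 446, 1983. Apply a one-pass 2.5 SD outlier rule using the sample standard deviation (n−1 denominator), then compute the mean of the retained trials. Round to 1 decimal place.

582.9 ms

n = 10, ΣRT = 7229, M = 722.900
Σ(x−M)² = 1829062.90; s = √(1829062.90/9) = 450.810
Cutoffs: 722.900 ± 2.5·450.810 → [-404.1, 1849.9]
Outside: 1983 → excluded.
Retained (n=9): Σ = 5246, mean = 5246/9 = 582.889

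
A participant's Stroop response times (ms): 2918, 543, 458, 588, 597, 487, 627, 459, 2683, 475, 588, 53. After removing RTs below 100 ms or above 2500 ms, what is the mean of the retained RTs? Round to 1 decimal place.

535.8 ms

Excluded: 53, 2683, 2918
Retained (n=9): Σ = 4822
Mean = 4822/9 = 535.7778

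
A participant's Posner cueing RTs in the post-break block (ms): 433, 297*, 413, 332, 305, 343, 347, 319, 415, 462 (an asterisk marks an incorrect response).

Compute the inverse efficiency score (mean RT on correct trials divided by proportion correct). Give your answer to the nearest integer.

416 ms

Correct trials (n=9): 433, 413, 332, 305, 343, 347, 319, 415, 462
Mean correct RT = 3369/9 = 374.3333 ms
Proportion correct = 9/10
IES = 374.3333 / (9/10) = 415.926 ms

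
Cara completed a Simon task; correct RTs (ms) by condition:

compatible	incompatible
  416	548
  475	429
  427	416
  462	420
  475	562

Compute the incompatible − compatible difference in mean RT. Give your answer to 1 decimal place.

24.0 ms

M(compatible) = 2255/5 = 451.000
M(incompatible) = 2375/5 = 475.000
Difference = 475.000 − 451.000 = 24.000 ms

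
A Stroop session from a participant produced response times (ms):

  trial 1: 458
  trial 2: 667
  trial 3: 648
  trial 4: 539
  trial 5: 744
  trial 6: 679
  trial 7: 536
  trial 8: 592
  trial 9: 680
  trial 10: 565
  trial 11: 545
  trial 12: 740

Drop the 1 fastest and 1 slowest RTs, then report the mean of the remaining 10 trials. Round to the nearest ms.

Sorted: 458, 536, 539, 545, 565, 592, 648, 667, 679, 680, 740, 744
Drop lowest 1 (458) and highest 1 (744)
Remaining (n=10): Σ = 6191, mean = 6191/10 = 619.100

619 ms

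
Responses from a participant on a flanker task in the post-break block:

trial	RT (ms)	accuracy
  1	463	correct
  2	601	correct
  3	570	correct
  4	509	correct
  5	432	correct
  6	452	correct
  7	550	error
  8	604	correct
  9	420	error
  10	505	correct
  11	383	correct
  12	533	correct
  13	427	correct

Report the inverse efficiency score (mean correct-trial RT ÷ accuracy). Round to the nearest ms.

589 ms

Correct trials (n=11): 463, 601, 570, 509, 432, 452, 604, 505, 383, 533, 427
Mean correct RT = 5479/11 = 498.0909 ms
Proportion correct = 11/13
IES = 498.0909 / (11/13) = 588.653 ms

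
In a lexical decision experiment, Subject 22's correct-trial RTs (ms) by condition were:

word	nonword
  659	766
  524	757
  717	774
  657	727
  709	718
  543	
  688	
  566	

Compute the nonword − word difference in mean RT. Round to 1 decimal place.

M(word) = 5063/8 = 632.875
M(nonword) = 3742/5 = 748.400
Difference = 748.400 − 632.875 = 115.525 ms

115.5 ms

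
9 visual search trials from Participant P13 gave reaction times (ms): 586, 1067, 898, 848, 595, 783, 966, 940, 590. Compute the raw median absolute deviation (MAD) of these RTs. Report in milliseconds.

Sorted: 586, 590, 595, 783, 848, 898, 940, 966, 1067 → median = 848
|x − 848|: 262, 219, 50, 0, 253, 65, 118, 92, 258
Sorted deviations: 0, 50, 65, 92, 118, 219, 253, 258, 262 → MAD = 118

118 ms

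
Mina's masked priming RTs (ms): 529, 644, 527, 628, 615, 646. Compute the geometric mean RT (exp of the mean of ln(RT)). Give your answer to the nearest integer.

ln(RT): 6.2710, 6.4677, 6.2672, 6.4425, 6.4216, 6.4708
Mean ln(RT) = 38.3408/6 = 6.39014
Geometric mean = exp(6.39014) = 595.94 ms

596 ms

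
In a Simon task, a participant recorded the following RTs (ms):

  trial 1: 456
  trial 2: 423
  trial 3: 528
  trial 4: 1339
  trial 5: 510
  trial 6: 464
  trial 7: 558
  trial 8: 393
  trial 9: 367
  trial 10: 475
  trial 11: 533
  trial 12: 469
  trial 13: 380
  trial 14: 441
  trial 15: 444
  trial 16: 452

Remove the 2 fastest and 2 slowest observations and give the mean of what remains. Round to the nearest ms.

Sorted: 367, 380, 393, 423, 441, 444, 452, 456, 464, 469, 475, 510, 528, 533, 558, 1339
Drop lowest 2 (367, 380) and highest 2 (558, 1339)
Remaining (n=12): Σ = 5588, mean = 5588/12 = 465.667

466 ms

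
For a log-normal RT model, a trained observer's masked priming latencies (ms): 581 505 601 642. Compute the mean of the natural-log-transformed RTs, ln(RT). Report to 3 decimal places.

ln(RT): 6.3648, 6.2246, 6.3986, 6.4646
Σ ln(RT) = 25.4525
Mean = 25.4525/4 = 6.36312

6.363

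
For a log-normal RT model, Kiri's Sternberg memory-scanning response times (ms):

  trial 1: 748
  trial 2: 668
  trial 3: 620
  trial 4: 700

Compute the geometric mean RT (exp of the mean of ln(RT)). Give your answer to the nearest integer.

682 ms

ln(RT): 6.6174, 6.5043, 6.4297, 6.5511
Mean ln(RT) = 26.1025/4 = 6.52562
Geometric mean = exp(6.52562) = 682.40 ms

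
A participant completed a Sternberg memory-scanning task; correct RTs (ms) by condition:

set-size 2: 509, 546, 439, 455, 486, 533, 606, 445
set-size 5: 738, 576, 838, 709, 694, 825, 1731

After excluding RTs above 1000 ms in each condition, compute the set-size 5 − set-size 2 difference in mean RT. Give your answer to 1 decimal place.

set-size 5: exclude 1731
M(set-size 2) = 4019/8 = 502.375
M(set-size 5) = 4380/6 = 730.000
Difference = 730.000 − 502.375 = 227.625 ms

227.6 ms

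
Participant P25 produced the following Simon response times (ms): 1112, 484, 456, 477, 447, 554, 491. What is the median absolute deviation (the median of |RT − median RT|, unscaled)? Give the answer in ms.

28 ms

Sorted: 447, 456, 477, 484, 491, 554, 1112 → median = 484
|x − 484|: 628, 0, 28, 7, 37, 70, 7
Sorted deviations: 0, 7, 7, 28, 37, 70, 628 → MAD = 28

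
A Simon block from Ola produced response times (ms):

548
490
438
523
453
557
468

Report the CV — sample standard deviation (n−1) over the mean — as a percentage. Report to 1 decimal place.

9.4%

n = 7, Σ = 3477, M = 496.7143
Σ(x−M)² = 13183.429; s = √(13183.429/6) = 46.8747
CV = 46.8747 / 496.7143 = 0.09437 = 9.437%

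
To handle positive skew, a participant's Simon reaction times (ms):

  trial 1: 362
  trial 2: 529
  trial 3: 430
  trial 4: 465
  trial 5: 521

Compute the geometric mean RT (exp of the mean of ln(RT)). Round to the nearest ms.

ln(RT): 5.8916, 6.2710, 6.0638, 6.1420, 6.2558
Mean ln(RT) = 30.6242/5 = 6.12484
Geometric mean = exp(6.12484) = 457.07 ms

457 ms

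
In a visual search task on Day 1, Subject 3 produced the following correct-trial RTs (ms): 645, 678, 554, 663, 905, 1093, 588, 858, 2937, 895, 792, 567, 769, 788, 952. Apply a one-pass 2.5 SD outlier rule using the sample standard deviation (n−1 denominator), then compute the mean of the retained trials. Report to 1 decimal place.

767.6 ms

n = 15, ΣRT = 13684, M = 912.267
Σ(x−M)² = 4728674.93; s = √(4728674.93/14) = 581.173
Cutoffs: 912.267 ± 2.5·581.173 → [-540.7, 2365.2]
Outside: 2937 → excluded.
Retained (n=14): Σ = 10747, mean = 10747/14 = 767.643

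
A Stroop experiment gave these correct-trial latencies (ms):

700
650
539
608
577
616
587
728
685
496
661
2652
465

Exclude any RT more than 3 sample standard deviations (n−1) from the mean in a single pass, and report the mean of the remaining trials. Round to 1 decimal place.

n = 13, ΣRT = 9964, M = 766.462
Σ(x−M)² = 3924091.23; s = √(3924091.23/12) = 571.846
Cutoffs: 766.462 ± 3·571.846 → [-949.1, 2482.0]
Outside: 2652 → excluded.
Retained (n=12): Σ = 7312, mean = 7312/12 = 609.333

609.3 ms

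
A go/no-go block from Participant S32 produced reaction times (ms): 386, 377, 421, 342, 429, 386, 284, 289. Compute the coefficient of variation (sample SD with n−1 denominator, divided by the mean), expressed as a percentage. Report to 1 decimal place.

15.1%

n = 8, Σ = 2914, M = 364.2500
Σ(x−M)² = 21119.500; s = √(21119.500/7) = 54.9279
CV = 54.9279 / 364.2500 = 0.15080 = 15.080%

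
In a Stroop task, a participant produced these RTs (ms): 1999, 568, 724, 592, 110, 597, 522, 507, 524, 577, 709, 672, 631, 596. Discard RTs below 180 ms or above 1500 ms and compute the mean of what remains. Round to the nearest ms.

Excluded: 110, 1999
Retained (n=12): Σ = 7219
Mean = 7219/12 = 601.5833

602 ms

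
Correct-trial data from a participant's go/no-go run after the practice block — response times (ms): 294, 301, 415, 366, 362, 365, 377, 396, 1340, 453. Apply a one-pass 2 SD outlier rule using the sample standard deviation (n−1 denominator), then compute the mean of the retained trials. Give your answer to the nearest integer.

n = 10, ΣRT = 4669, M = 466.900
Σ(x−M)² = 867284.90; s = √(867284.90/9) = 310.427
Cutoffs: 466.900 ± 2·310.427 → [-154.0, 1087.8]
Outside: 1340 → excluded.
Retained (n=9): Σ = 3329, mean = 3329/9 = 369.889

370 ms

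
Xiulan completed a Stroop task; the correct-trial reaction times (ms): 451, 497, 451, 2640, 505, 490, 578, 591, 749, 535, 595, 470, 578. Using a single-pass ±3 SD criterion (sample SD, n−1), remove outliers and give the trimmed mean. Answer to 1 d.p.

540.8 ms

n = 13, ΣRT = 9130, M = 702.308
Σ(x−M)² = 4146066.77; s = √(4146066.77/12) = 587.797
Cutoffs: 702.308 ± 3·587.797 → [-1061.1, 2465.7]
Outside: 2640 → excluded.
Retained (n=12): Σ = 6490, mean = 6490/12 = 540.833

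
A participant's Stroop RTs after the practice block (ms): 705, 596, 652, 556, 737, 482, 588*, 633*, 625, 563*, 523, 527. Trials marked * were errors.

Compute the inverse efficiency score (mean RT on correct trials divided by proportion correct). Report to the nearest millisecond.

800 ms

Correct trials (n=9): 705, 596, 652, 556, 737, 482, 625, 523, 527
Mean correct RT = 5403/9 = 600.3333 ms
Proportion correct = 9/12
IES = 600.3333 / (9/12) = 800.444 ms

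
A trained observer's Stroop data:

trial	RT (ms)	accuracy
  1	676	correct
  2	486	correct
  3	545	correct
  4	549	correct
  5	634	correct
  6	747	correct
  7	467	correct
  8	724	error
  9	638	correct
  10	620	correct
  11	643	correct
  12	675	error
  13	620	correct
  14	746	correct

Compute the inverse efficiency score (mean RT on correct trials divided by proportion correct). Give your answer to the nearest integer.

Correct trials (n=12): 676, 486, 545, 549, 634, 747, 467, 638, 620, 643, 620, 746
Mean correct RT = 7371/12 = 614.2500 ms
Proportion correct = 12/14
IES = 614.2500 / (12/14) = 716.625 ms

717 ms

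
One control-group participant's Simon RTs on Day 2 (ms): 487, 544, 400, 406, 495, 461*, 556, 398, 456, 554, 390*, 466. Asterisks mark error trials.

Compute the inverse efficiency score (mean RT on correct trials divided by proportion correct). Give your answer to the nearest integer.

Correct trials (n=10): 487, 544, 400, 406, 495, 556, 398, 456, 554, 466
Mean correct RT = 4762/10 = 476.2000 ms
Proportion correct = 10/12
IES = 476.2000 / (10/12) = 571.440 ms

571 ms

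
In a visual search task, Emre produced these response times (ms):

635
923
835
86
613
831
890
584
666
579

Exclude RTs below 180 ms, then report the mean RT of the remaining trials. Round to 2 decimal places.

Excluded: 86
Retained (n=9): Σ = 6556
Mean = 6556/9 = 728.4444

728.44 ms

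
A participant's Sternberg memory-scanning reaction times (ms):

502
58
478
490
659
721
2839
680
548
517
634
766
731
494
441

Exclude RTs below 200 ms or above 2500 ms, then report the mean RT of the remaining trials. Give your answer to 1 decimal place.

589.3 ms

Excluded: 58, 2839
Retained (n=13): Σ = 7661
Mean = 7661/13 = 589.3077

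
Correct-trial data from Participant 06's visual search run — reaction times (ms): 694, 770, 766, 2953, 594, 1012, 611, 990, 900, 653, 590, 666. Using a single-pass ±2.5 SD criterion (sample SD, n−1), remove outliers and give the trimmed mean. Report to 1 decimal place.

n = 12, ΣRT = 11199, M = 933.250
Σ(x−M)² = 4688500.25; s = √(4688500.25/11) = 652.861
Cutoffs: 933.250 ± 2.5·652.861 → [-698.9, 2565.4]
Outside: 2953 → excluded.
Retained (n=11): Σ = 8246, mean = 8246/11 = 749.636

749.6 ms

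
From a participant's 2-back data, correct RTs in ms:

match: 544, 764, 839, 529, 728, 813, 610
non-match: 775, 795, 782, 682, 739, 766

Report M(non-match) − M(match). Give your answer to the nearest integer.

67 ms

M(match) = 4827/7 = 689.571
M(non-match) = 4539/6 = 756.500
Difference = 756.500 − 689.571 = 66.929 ms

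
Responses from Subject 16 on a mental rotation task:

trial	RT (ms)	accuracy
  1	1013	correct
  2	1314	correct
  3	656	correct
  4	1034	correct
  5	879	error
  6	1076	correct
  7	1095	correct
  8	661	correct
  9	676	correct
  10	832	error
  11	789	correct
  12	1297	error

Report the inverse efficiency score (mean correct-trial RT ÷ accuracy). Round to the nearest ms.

Correct trials (n=9): 1013, 1314, 656, 1034, 1076, 1095, 661, 676, 789
Mean correct RT = 8314/9 = 923.7778 ms
Proportion correct = 9/12
IES = 923.7778 / (9/12) = 1231.704 ms

1232 ms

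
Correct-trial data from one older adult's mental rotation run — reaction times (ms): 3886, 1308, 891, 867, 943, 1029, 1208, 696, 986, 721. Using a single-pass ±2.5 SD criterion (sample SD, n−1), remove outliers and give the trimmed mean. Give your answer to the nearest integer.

961 ms

n = 10, ΣRT = 12535, M = 1253.500
Σ(x−M)² = 8028614.50; s = √(8028614.50/9) = 944.494
Cutoffs: 1253.500 ± 2.5·944.494 → [-1107.7, 3614.7]
Outside: 3886 → excluded.
Retained (n=9): Σ = 8649, mean = 8649/9 = 961.000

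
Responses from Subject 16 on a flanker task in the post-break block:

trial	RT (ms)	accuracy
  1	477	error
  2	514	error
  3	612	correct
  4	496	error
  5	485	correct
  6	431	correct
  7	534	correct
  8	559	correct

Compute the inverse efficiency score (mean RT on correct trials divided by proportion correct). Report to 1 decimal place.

Correct trials (n=5): 612, 485, 431, 534, 559
Mean correct RT = 2621/5 = 524.2000 ms
Proportion correct = 5/8
IES = 524.2000 / (5/8) = 838.720 ms

838.7 ms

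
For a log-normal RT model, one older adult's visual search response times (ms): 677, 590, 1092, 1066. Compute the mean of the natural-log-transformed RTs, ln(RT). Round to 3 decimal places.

6.716

ln(RT): 6.5177, 6.3801, 6.9958, 6.9717
Σ ln(RT) = 26.8652
Mean = 26.8652/4 = 6.71631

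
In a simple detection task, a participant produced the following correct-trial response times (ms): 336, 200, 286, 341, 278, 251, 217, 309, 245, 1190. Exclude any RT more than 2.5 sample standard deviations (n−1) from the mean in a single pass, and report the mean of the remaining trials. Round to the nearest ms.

274 ms

n = 10, ΣRT = 3653, M = 365.300
Σ(x−M)² = 775512.10; s = √(775512.10/9) = 293.544
Cutoffs: 365.300 ± 2.5·293.544 → [-368.6, 1099.2]
Outside: 1190 → excluded.
Retained (n=9): Σ = 2463, mean = 2463/9 = 273.667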